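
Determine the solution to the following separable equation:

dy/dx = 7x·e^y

Separating variables and integrating:
-e^(-y) = 7x²/2 + C

General solution: y = -ln(C - 7x²/2)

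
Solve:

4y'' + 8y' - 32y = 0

Characteristic equation: 4r² + 8r - 32 = 0
Divide by 4: r² + 2r - 8 = 0
Roots: r = 2, -4 (distinct real)
General solution: y = C₁e^(2x) + C₂e^(-4x)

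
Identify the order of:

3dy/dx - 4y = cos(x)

The order is 1 (highest derivative is of order 1).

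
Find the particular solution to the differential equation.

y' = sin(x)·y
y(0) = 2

General solution: y = Ce^(-cos(x))
Applying IC y(0) = 2:
Particular solution: y = 2e^(1-cos(x))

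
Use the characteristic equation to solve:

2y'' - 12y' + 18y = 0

Characteristic equation: 2r² - 12r + 18 = 0
Divide by 2: r² - 6r + 9 = 0
Factored: (r - 3)² = 0
Repeated root: r = 3
General solution: y = (C₁ + C₂x)e^(3x)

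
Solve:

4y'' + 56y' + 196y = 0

Characteristic equation: 4r² + 56r + 196 = 0
Divide by 4: r² + 14r + 49 = 0
Factored: (r + 7)² = 0
Repeated root: r = -7
General solution: y = (C₁ + C₂x)e^(-7x)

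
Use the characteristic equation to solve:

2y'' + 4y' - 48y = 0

Characteristic equation: 2r² + 4r - 48 = 0
Divide by 2: r² + 2r - 24 = 0
Roots: r = 4, -6 (distinct real)
General solution: y = C₁e^(4x) + C₂e^(-6x)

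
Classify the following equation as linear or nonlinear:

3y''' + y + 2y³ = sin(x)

Nonlinear (y³ term)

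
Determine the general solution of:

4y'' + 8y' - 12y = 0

Characteristic equation: 4r² + 8r - 12 = 0
Divide by 4: r² + 2r - 3 = 0
Roots: r = 1, -3 (distinct real)
General solution: y = C₁e^x + C₂e^(-3x)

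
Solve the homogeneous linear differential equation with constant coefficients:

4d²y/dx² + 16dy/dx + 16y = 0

Characteristic equation: 4r² + 16r + 16 = 0
Divide by 4: r² + 4r + 4 = 0
Factored: (r + 2)² = 0
Repeated root: r = -2
General solution: y = (C₁ + C₂x)e^(-2x)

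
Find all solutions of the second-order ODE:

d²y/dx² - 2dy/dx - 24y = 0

Characteristic equation: r² - 2r - 24 = 0
Roots: r = 6, -4 (distinct real)
General solution: y = C₁e^(6x) + C₂e^(-4x)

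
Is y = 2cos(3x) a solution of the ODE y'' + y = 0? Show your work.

Verification:
y'' = -18cos(3x)
y'' + y ≠ 0 (frequency mismatch: got 9 instead of 1)

No, it is not a solution.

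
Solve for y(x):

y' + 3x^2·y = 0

Using integrating factor method:

General solution: y = Ce^(-x^3)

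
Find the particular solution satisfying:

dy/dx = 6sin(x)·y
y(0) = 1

General solution: y = Ce^(-6cos(x))
Applying IC y(0) = 1:
Particular solution: y = e^(6(1-cos(x)))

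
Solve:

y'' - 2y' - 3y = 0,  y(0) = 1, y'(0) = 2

General solution: y = C₁e^(3x) + C₂e^(-x)
Applying ICs: C₁ = 3/4, C₂ = 1/4
Particular solution: y = (3/4)e^(3x) + (1/4)e^(-x)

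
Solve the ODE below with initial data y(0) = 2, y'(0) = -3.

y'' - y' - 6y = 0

General solution: y = C₁e^(3x) + C₂e^(-2x)
Applying ICs: C₁ = 1/5, C₂ = 9/5
Particular solution: y = (1/5)e^(3x) + (9/5)e^(-2x)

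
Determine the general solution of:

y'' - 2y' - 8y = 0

Characteristic equation: r² - 2r - 8 = 0
Roots: r = 4, -2 (distinct real)
General solution: y = C₁e^(4x) + C₂e^(-2x)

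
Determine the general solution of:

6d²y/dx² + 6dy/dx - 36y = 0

Characteristic equation: 6r² + 6r - 36 = 0
Divide by 6: r² + r - 6 = 0
Roots: r = 2, -3 (distinct real)
General solution: y = C₁e^(2x) + C₂e^(-3x)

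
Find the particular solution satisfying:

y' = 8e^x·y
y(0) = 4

General solution: y = Ce^(8e^x)
Applying IC y(0) = 4:
Particular solution: y = 4e^(8(e^x - 1))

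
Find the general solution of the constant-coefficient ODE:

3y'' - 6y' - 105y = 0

Characteristic equation: 3r² - 6r - 105 = 0
Divide by 3: r² - 2r - 35 = 0
Roots: r = 7, -5 (distinct real)
General solution: y = C₁e^(7x) + C₂e^(-5x)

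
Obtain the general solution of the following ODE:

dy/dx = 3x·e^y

Separating variables and integrating:
-e^(-y) = 3x²/2 + C

General solution: y = -ln(C - 3x²/2)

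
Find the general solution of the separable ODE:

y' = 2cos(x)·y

Separating variables and integrating:
ln|y| = 2sin(x) + C

General solution: y = Ce^(2sin(x))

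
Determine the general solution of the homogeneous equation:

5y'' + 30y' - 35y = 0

Characteristic equation: 5r² + 30r - 35 = 0
Divide by 5: r² + 6r - 7 = 0
Roots: r = 1, -7 (distinct real)
General solution: y = C₁e^x + C₂e^(-7x)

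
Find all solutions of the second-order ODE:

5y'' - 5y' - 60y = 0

Characteristic equation: 5r² - 5r - 60 = 0
Divide by 5: r² - r - 12 = 0
Roots: r = 4, -3 (distinct real)
General solution: y = C₁e^(4x) + C₂e^(-3x)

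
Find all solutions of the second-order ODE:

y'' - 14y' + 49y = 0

Characteristic equation: r² - 14r + 49 = 0
Factored: (r - 7)² = 0
Repeated root: r = 7
General solution: y = (C₁ + C₂x)e^(7x)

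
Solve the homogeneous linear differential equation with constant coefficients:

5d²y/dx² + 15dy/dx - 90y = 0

Characteristic equation: 5r² + 15r - 90 = 0
Divide by 5: r² + 3r - 18 = 0
Roots: r = 3, -6 (distinct real)
General solution: y = C₁e^(3x) + C₂e^(-6x)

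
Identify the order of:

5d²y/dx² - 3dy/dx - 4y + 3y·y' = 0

The order is 2 (highest derivative is of order 2).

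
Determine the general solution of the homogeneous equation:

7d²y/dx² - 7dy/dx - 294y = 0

Characteristic equation: 7r² - 7r - 294 = 0
Divide by 7: r² - r - 42 = 0
Roots: r = 7, -6 (distinct real)
General solution: y = C₁e^(7x) + C₂e^(-6x)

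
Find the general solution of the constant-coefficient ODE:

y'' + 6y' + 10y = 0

Characteristic equation: r² + 6r + 10 = 0
Roots: r = -3 ± i (complex conjugates)
General solution: y = e^(-3x)(C₁cos(x) + C₂sin(x))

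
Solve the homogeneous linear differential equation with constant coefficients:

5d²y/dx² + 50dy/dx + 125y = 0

Characteristic equation: 5r² + 50r + 125 = 0
Divide by 5: r² + 10r + 25 = 0
Factored: (r + 5)² = 0
Repeated root: r = -5
General solution: y = (C₁ + C₂x)e^(-5x)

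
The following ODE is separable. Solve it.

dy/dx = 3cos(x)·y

Separating variables and integrating:
ln|y| = 3sin(x) + C

General solution: y = Ce^(3sin(x))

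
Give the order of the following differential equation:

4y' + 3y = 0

The order is 1 (highest derivative is of order 1).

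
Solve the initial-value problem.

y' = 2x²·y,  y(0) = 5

General solution: y = Ce^(2x³/3)
Applying IC y(0) = 5:
Particular solution: y = 5e^(2x³/3)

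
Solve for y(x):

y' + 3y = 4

Using integrating factor method:

General solution: y = 4/3 + Ce^(-3x)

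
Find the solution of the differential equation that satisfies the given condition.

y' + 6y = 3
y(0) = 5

General solution: y = 1/2 + Ce^(-6x)
Applying y(0) = 5: C = 5 - 1/2 = 9/2
Particular solution: y = 1/2 + (9/2)e^(-6x)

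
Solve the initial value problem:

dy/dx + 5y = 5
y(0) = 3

General solution: y = 1 + Ce^(-5x)
Applying y(0) = 3: C = 3 - 1 = 2
Particular solution: y = 1 + 2e^(-5x)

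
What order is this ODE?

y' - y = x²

The order is 1 (highest derivative is of order 1).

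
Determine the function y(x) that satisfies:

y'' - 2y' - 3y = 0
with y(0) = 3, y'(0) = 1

General solution: y = C₁e^(3x) + C₂e^(-x)
Applying ICs: C₁ = 1, C₂ = 2
Particular solution: y = e^(3x) + 2e^(-x)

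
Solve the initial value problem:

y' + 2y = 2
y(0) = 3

General solution: y = 1 + Ce^(-2x)
Applying y(0) = 3: C = 3 - 1 = 2
Particular solution: y = 1 + 2e^(-2x)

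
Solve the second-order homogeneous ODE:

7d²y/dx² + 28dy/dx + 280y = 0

Characteristic equation: 7r² + 28r + 280 = 0
Divide by 7: r² + 4r + 40 = 0
Roots: r = -2 ± 6i (complex conjugates)
General solution: y = e^(-2x)(C₁cos(6x) + C₂sin(6x))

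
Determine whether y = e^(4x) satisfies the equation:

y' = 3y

Verification:
y = e^(4x)
y' = 4e^(4x)
But 3y = 3e^(4x)
y' ≠ 3y — the derivative does not match

No, it is not a solution.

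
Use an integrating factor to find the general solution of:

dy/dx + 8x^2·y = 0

Using integrating factor method:

General solution: y = Ce^(-8x^3/3)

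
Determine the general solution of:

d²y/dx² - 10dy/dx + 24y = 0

Characteristic equation: r² - 10r + 24 = 0
Roots: r = 4, 6 (distinct real)
General solution: y = C₁e^(4x) + C₂e^(6x)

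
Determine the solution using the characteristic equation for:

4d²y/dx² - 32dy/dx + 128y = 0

Characteristic equation: 4r² - 32r + 128 = 0
Divide by 4: r² - 8r + 32 = 0
Roots: r = 4 ± 4i (complex conjugates)
General solution: y = e^(4x)(C₁cos(4x) + C₂sin(4x))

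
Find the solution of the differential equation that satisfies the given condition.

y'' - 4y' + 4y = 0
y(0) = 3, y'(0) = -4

General solution: y = (C₁ + C₂x)e^(2x)
Repeated root r = 2
Applying ICs: C₁ = 3, C₂ = -10
Particular solution: y = (3 - 10x)e^(2x)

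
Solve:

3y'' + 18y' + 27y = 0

Characteristic equation: 3r² + 18r + 27 = 0
Divide by 3: r² + 6r + 9 = 0
Factored: (r + 3)² = 0
Repeated root: r = -3
General solution: y = (C₁ + C₂x)e^(-3x)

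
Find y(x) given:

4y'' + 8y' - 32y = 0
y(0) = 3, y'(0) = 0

General solution: y = C₁e^(2x) + C₂e^(-4x)
Applying ICs: C₁ = 2, C₂ = 1
Particular solution: y = 2e^(2x) + e^(-4x)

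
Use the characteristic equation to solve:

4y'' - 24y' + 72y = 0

Characteristic equation: 4r² - 24r + 72 = 0
Divide by 4: r² - 6r + 18 = 0
Roots: r = 3 ± 3i (complex conjugates)
General solution: y = e^(3x)(C₁cos(3x) + C₂sin(3x))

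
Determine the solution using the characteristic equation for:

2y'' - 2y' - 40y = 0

Characteristic equation: 2r² - 2r - 40 = 0
Divide by 2: r² - r - 20 = 0
Roots: r = 5, -4 (distinct real)
General solution: y = C₁e^(5x) + C₂e^(-4x)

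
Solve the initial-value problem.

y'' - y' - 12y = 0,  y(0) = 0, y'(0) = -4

General solution: y = C₁e^(4x) + C₂e^(-3x)
Applying ICs: C₁ = -4/7, C₂ = 4/7
Particular solution: y = -(4/7)e^(4x) + (4/7)e^(-3x)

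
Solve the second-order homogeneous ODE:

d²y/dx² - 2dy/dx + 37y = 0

Characteristic equation: r² - 2r + 37 = 0
Roots: r = 1 ± 6i (complex conjugates)
General solution: y = e^x(C₁cos(6x) + C₂sin(6x))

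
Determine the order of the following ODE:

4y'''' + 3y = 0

The order is 4 (highest derivative is of order 4).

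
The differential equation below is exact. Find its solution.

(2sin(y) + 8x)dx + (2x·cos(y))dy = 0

Verify exactness: ∂M/∂y = ∂N/∂x ✓
Find F(x,y) such that ∂F/∂x = M, ∂F/∂y = N
Solution: 2x·sin(y) + 4x² = C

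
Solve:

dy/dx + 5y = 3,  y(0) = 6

General solution: y = 3/5 + Ce^(-5x)
Applying y(0) = 6: C = 6 - 3/5 = 27/5
Particular solution: y = 3/5 + (27/5)e^(-5x)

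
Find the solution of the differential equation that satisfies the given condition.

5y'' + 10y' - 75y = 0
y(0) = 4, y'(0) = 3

General solution: y = C₁e^(3x) + C₂e^(-5x)
Applying ICs: C₁ = 23/8, C₂ = 9/8
Particular solution: y = (23/8)e^(3x) + (9/8)e^(-5x)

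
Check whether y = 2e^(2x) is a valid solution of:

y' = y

Verification:
y = 2e^(2x)
y' = 4e^(2x)
But y = 2e^(2x)
y' ≠ y — the derivative does not match

No, it is not a solution.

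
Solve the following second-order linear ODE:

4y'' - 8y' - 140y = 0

Characteristic equation: 4r² - 8r - 140 = 0
Divide by 4: r² - 2r - 35 = 0
Roots: r = 7, -5 (distinct real)
General solution: y = C₁e^(7x) + C₂e^(-5x)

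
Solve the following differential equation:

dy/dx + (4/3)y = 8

Using integrating factor method:

General solution: y = 6 + Ce^(-4x/3)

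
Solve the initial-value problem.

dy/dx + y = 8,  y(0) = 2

General solution: y = 8 + Ce^(-x)
Applying y(0) = 2: C = 2 - 8 = -6
Particular solution: y = 8 - 6e^(-x)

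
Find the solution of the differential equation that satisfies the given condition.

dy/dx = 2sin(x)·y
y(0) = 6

General solution: y = Ce^(-2cos(x))
Applying IC y(0) = 6:
Particular solution: y = 6e^(2(1-cos(x)))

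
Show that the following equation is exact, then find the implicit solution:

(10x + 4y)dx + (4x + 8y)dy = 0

Verify exactness: ∂M/∂y = ∂N/∂x ✓
Find F(x,y) such that ∂F/∂x = M, ∂F/∂y = N
Solution: 5x² + 4xy + 4y² = C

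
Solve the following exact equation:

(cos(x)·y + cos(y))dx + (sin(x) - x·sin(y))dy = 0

Verify exactness: ∂M/∂y = ∂N/∂x ✓
Find F(x,y) such that ∂F/∂x = M, ∂F/∂y = N
Solution: sin(x)·y + x·cos(y) = C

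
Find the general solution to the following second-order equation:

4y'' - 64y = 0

Characteristic equation: 4r² - 64 = 0
Divide by 4: r² - 16 = 0
Roots: r = 4, -4 (distinct real)
General solution: y = C₁e^(4x) + C₂e^(-4x)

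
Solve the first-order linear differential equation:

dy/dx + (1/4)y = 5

Using integrating factor method:

General solution: y = 20 + Ce^(-x/4)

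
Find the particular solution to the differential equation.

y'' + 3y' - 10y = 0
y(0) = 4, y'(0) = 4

General solution: y = C₁e^(2x) + C₂e^(-5x)
Applying ICs: C₁ = 24/7, C₂ = 4/7
Particular solution: y = (24/7)e^(2x) + (4/7)e^(-5x)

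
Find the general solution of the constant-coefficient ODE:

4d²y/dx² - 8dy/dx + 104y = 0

Characteristic equation: 4r² - 8r + 104 = 0
Divide by 4: r² - 2r + 26 = 0
Roots: r = 1 ± 5i (complex conjugates)
General solution: y = e^x(C₁cos(5x) + C₂sin(5x))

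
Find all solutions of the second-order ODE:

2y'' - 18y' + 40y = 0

Characteristic equation: 2r² - 18r + 40 = 0
Divide by 2: r² - 9r + 20 = 0
Roots: r = 4, 5 (distinct real)
General solution: y = C₁e^(4x) + C₂e^(5x)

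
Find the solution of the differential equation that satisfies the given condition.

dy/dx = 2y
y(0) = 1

General solution: y = Ce^(2x)
Applying IC y(0) = 1:
Particular solution: y = e^(2x)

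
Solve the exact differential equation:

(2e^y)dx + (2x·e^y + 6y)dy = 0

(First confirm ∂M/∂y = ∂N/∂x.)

Verify exactness: ∂M/∂y = ∂N/∂x ✓
Find F(x,y) such that ∂F/∂x = M, ∂F/∂y = N
Solution: 2x·e^y + 3y² = C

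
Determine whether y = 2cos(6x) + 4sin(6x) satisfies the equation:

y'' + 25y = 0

Verification:
y'' = -72cos(6x) - 144sin(6x)
y'' + 25y ≠ 0 (frequency mismatch: got 36 instead of 25)

No, it is not a solution.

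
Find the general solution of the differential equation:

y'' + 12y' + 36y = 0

Characteristic equation: r² + 12r + 36 = 0
Factored: (r + 6)² = 0
Repeated root: r = -6
General solution: y = (C₁ + C₂x)e^(-6x)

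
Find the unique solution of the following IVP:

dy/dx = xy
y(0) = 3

General solution: y = Ce^(x²/2)
Applying IC y(0) = 3:
Particular solution: y = 3e^(x²/2)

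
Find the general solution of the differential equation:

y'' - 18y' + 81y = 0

Characteristic equation: r² - 18r + 81 = 0
Factored: (r - 9)² = 0
Repeated root: r = 9
General solution: y = (C₁ + C₂x)e^(9x)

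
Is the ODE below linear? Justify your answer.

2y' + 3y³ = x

No. Nonlinear (y³ term)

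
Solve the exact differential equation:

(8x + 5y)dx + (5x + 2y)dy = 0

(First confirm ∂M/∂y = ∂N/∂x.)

Verify exactness: ∂M/∂y = ∂N/∂x ✓
Find F(x,y) such that ∂F/∂x = M, ∂F/∂y = N
Solution: 4x² + 5xy + y² = C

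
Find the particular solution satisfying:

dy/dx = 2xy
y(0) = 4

General solution: y = Ce^(x²)
Applying IC y(0) = 4:
Particular solution: y = 4e^(x²)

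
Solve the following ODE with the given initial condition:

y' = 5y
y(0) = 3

General solution: y = Ce^(5x)
Applying IC y(0) = 3:
Particular solution: y = 3e^(5x)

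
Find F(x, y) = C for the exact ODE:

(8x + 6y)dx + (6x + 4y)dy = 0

Verify exactness: ∂M/∂y = ∂N/∂x ✓
Find F(x,y) such that ∂F/∂x = M, ∂F/∂y = N
Solution: 4x² + 6xy + 2y² = C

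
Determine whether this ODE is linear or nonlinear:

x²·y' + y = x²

Linear (y and its derivatives appear to the first power only, no products of y terms)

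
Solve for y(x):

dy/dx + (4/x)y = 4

Using integrating factor method:

General solution: y = (4/5)x + Cx^(-4)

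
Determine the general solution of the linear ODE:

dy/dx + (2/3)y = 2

Using integrating factor method:

General solution: y = 3 + Ce^(-2x/3)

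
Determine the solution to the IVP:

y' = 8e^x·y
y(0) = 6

General solution: y = Ce^(8e^x)
Applying IC y(0) = 6:
Particular solution: y = 6e^(8(e^x - 1))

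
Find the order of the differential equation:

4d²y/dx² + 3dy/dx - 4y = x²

The order is 2 (highest derivative is of order 2).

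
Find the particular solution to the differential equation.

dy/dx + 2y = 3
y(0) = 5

General solution: y = 3/2 + Ce^(-2x)
Applying y(0) = 5: C = 5 - 3/2 = 7/2
Particular solution: y = 3/2 + (7/2)e^(-2x)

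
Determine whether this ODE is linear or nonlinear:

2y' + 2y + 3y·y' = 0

Nonlinear (product y·y')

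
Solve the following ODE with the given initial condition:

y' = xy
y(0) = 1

General solution: y = Ce^(x²/2)
Applying IC y(0) = 1:
Particular solution: y = e^(x²/2)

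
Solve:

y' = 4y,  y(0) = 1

General solution: y = Ce^(4x)
Applying IC y(0) = 1:
Particular solution: y = e^(4x)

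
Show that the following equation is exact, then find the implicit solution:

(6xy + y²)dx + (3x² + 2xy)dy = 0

Verify exactness: ∂M/∂y = ∂N/∂x ✓
Find F(x,y) such that ∂F/∂x = M, ∂F/∂y = N
Solution: 3x²y + xy² = C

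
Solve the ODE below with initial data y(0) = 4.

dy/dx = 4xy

General solution: y = Ce^(2x²)
Applying IC y(0) = 4:
Particular solution: y = 4e^(2x²)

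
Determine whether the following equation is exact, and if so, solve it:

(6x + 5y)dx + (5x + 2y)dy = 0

Verify exactness: ∂M/∂y = ∂N/∂x ✓
Find F(x,y) such that ∂F/∂x = M, ∂F/∂y = N
Solution: 3x² + 5xy + y² = C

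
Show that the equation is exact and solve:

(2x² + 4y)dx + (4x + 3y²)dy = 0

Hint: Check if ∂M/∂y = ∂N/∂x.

Verify exactness: ∂M/∂y = ∂N/∂x ✓
Find F(x,y) such that ∂F/∂x = M, ∂F/∂y = N
Solution: 2x³/3 + 4xy + y³ = C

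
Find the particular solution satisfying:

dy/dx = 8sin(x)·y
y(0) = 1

General solution: y = Ce^(-8cos(x))
Applying IC y(0) = 1:
Particular solution: y = e^(8(1-cos(x)))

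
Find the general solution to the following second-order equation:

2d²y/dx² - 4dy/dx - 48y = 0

Characteristic equation: 2r² - 4r - 48 = 0
Divide by 2: r² - 2r - 24 = 0
Roots: r = 6, -4 (distinct real)
General solution: y = C₁e^(6x) + C₂e^(-4x)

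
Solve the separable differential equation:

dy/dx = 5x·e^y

Separating variables and integrating:
-e^(-y) = 5x²/2 + C

General solution: y = -ln(C - 5x²/2)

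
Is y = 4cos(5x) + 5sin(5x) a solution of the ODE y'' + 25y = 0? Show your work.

Verification:
y'' = -100cos(5x) - 125sin(5x)
y'' + 25y = 0 ✓

Yes, it is a solution.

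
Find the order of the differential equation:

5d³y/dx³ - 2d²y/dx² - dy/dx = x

The order is 3 (highest derivative is of order 3).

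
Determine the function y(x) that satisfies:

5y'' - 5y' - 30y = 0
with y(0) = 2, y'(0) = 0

General solution: y = C₁e^(3x) + C₂e^(-2x)
Applying ICs: C₁ = 4/5, C₂ = 6/5
Particular solution: y = (4/5)e^(3x) + (6/5)e^(-2x)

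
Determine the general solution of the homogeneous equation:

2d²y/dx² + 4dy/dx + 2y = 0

Characteristic equation: 2r² + 4r + 2 = 0
Divide by 2: r² + 2r + 1 = 0
Factored: (r + 1)² = 0
Repeated root: r = -1
General solution: y = (C₁ + C₂x)e^(-x)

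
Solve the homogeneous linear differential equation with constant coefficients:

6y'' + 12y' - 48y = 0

Characteristic equation: 6r² + 12r - 48 = 0
Divide by 6: r² + 2r - 8 = 0
Roots: r = 2, -4 (distinct real)
General solution: y = C₁e^(2x) + C₂e^(-4x)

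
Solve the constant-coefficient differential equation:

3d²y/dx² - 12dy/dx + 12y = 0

Characteristic equation: 3r² - 12r + 12 = 0
Divide by 3: r² - 4r + 4 = 0
Factored: (r - 2)² = 0
Repeated root: r = 2
General solution: y = (C₁ + C₂x)e^(2x)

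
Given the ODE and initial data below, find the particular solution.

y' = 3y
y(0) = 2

General solution: y = Ce^(3x)
Applying IC y(0) = 2:
Particular solution: y = 2e^(3x)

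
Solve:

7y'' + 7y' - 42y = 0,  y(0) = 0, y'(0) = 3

General solution: y = C₁e^(2x) + C₂e^(-3x)
Applying ICs: C₁ = 3/5, C₂ = -3/5
Particular solution: y = (3/5)e^(2x) - (3/5)e^(-3x)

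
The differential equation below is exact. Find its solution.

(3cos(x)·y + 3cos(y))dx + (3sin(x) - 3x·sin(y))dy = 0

Verify exactness: ∂M/∂y = ∂N/∂x ✓
Find F(x,y) such that ∂F/∂x = M, ∂F/∂y = N
Solution: 3sin(x)·y + 3x·cos(y) = C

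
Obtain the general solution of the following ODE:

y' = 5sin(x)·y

Separating variables and integrating:
ln|y| = -5cos(x) + C

General solution: y = Ce^(-5cos(x))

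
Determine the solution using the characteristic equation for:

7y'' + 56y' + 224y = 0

Characteristic equation: 7r² + 56r + 224 = 0
Divide by 7: r² + 8r + 32 = 0
Roots: r = -4 ± 4i (complex conjugates)
General solution: y = e^(-4x)(C₁cos(4x) + C₂sin(4x))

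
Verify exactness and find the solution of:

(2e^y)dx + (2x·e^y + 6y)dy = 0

Verify exactness: ∂M/∂y = ∂N/∂x ✓
Find F(x,y) such that ∂F/∂x = M, ∂F/∂y = N
Solution: 2x·e^y + 3y² = C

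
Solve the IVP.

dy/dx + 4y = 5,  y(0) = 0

General solution: y = 5/4 + Ce^(-4x)
Applying y(0) = 0: C = 0 - 5/4 = -5/4
Particular solution: y = 5/4 - (5/4)e^(-4x)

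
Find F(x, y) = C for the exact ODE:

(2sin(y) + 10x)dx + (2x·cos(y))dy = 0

Verify exactness: ∂M/∂y = ∂N/∂x ✓
Find F(x,y) such that ∂F/∂x = M, ∂F/∂y = N
Solution: 2x·sin(y) + 5x² = C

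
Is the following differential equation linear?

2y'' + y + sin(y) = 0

No. Nonlinear (sin(y) is nonlinear in y)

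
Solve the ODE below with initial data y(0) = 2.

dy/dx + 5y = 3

General solution: y = 3/5 + Ce^(-5x)
Applying y(0) = 2: C = 2 - 3/5 = 7/5
Particular solution: y = 3/5 + (7/5)e^(-5x)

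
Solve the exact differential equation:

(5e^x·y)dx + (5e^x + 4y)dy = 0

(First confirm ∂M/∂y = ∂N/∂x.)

Verify exactness: ∂M/∂y = ∂N/∂x ✓
Find F(x,y) such that ∂F/∂x = M, ∂F/∂y = N
Solution: 5e^x·y + 2y² = C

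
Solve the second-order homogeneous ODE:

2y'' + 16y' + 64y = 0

Characteristic equation: 2r² + 16r + 64 = 0
Divide by 2: r² + 8r + 32 = 0
Roots: r = -4 ± 4i (complex conjugates)
General solution: y = e^(-4x)(C₁cos(4x) + C₂sin(4x))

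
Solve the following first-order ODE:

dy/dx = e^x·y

Separating variables and integrating:
ln|y| = e^x + C

General solution: y = Ce^(e^x)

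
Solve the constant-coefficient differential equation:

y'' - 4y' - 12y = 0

Characteristic equation: r² - 4r - 12 = 0
Roots: r = 6, -2 (distinct real)
General solution: y = C₁e^(6x) + C₂e^(-2x)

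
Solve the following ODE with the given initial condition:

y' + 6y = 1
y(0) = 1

General solution: y = 1/6 + Ce^(-6x)
Applying y(0) = 1: C = 1 - 1/6 = 5/6
Particular solution: y = 1/6 + (5/6)e^(-6x)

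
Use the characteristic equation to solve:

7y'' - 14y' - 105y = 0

Characteristic equation: 7r² - 14r - 105 = 0
Divide by 7: r² - 2r - 15 = 0
Roots: r = 5, -3 (distinct real)
General solution: y = C₁e^(5x) + C₂e^(-3x)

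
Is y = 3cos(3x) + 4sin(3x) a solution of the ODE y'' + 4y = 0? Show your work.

Verification:
y'' = -27cos(3x) - 36sin(3x)
y'' + 4y ≠ 0 (frequency mismatch: got 9 instead of 4)

No, it is not a solution.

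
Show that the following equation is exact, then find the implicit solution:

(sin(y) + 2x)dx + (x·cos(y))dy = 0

Verify exactness: ∂M/∂y = ∂N/∂x ✓
Find F(x,y) such that ∂F/∂x = M, ∂F/∂y = N
Solution: x·sin(y) + x² = C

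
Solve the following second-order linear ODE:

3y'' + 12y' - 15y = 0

Characteristic equation: 3r² + 12r - 15 = 0
Divide by 3: r² + 4r - 5 = 0
Roots: r = 1, -5 (distinct real)
General solution: y = C₁e^x + C₂e^(-5x)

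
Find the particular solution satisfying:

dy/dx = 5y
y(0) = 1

General solution: y = Ce^(5x)
Applying IC y(0) = 1:
Particular solution: y = e^(5x)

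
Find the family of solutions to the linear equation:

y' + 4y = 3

Using integrating factor method:

General solution: y = 3/4 + Ce^(-4x)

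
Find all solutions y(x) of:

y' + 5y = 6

Using integrating factor method:

General solution: y = 6/5 + Ce^(-5x)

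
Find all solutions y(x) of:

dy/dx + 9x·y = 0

Using integrating factor method:

General solution: y = Ce^(-9x^2/2)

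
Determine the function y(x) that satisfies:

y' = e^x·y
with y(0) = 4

General solution: y = Ce^(e^x)
Applying IC y(0) = 4:
Particular solution: y = 4e^(e^x - 1)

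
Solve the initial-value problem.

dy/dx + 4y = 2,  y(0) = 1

General solution: y = 1/2 + Ce^(-4x)
Applying y(0) = 1: C = 1 - 1/2 = 1/2
Particular solution: y = 1/2 + (1/2)e^(-4x)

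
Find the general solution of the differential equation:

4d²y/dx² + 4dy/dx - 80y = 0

Characteristic equation: 4r² + 4r - 80 = 0
Divide by 4: r² + r - 20 = 0
Roots: r = 4, -5 (distinct real)
General solution: y = C₁e^(4x) + C₂e^(-5x)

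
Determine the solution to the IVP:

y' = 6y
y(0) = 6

General solution: y = Ce^(6x)
Applying IC y(0) = 6:
Particular solution: y = 6e^(6x)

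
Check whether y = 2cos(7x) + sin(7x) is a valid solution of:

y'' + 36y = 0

Verification:
y'' = -98cos(7x) - 49sin(7x)
y'' + 36y ≠ 0 (frequency mismatch: got 49 instead of 36)

No, it is not a solution.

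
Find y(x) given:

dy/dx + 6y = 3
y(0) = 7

General solution: y = 1/2 + Ce^(-6x)
Applying y(0) = 7: C = 7 - 1/2 = 13/2
Particular solution: y = 1/2 + (13/2)e^(-6x)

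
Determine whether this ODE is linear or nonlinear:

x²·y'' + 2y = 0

Linear (y and its derivatives appear to the first power only, no products of y terms)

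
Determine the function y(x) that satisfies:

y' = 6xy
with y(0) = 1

General solution: y = Ce^(3x²)
Applying IC y(0) = 1:
Particular solution: y = e^(3x²)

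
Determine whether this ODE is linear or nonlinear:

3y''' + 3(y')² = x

Nonlinear ((y')² term)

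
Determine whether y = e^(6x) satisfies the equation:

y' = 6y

Verification:
y = e^(6x)
y' = 6e^(6x)
6y = 6e^(6x)
y' = 6y ✓

Yes, it is a solution.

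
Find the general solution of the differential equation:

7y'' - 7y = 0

Characteristic equation: 7r² - 7 = 0
Divide by 7: r² - 1 = 0
Roots: r = 1, -1 (distinct real)
General solution: y = C₁e^x + C₂e^(-x)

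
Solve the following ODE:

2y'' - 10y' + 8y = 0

Characteristic equation: 2r² - 10r + 8 = 0
Divide by 2: r² - 5r + 4 = 0
Roots: r = 1, 4 (distinct real)
General solution: y = C₁e^x + C₂e^(4x)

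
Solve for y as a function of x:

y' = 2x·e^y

Separating variables and integrating:
-e^(-y) = x² + C

General solution: y = -ln(C - x²)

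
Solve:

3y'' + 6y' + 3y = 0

Characteristic equation: 3r² + 6r + 3 = 0
Divide by 3: r² + 2r + 1 = 0
Factored: (r + 1)² = 0
Repeated root: r = -1
General solution: y = (C₁ + C₂x)e^(-x)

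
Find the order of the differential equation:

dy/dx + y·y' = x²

The order is 1 (highest derivative is of order 1).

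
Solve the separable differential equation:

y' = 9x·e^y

Separating variables and integrating:
-e^(-y) = 9x²/2 + C

General solution: y = -ln(C - 9x²/2)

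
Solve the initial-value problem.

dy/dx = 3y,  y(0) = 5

General solution: y = Ce^(3x)
Applying IC y(0) = 5:
Particular solution: y = 5e^(3x)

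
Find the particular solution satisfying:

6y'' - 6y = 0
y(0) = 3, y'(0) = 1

General solution: y = C₁e^x + C₂e^(-x)
Applying ICs: C₁ = 2, C₂ = 1
Particular solution: y = 2e^x + e^(-x)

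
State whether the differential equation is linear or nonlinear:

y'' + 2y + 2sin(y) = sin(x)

Nonlinear (sin(y) is nonlinear in y)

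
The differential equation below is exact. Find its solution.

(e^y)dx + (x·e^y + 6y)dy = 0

Verify exactness: ∂M/∂y = ∂N/∂x ✓
Find F(x,y) such that ∂F/∂x = M, ∂F/∂y = N
Solution: x·e^y + 3y² = C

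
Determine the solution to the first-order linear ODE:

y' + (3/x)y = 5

Using integrating factor method:

General solution: y = (5/4)x + Cx^(-3)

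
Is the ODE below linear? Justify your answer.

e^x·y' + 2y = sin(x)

Yes. Linear (y and its derivatives appear to the first power only, no products of y terms)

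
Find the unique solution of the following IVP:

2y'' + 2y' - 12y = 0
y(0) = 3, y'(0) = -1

General solution: y = C₁e^(2x) + C₂e^(-3x)
Applying ICs: C₁ = 8/5, C₂ = 7/5
Particular solution: y = (8/5)e^(2x) + (7/5)e^(-3x)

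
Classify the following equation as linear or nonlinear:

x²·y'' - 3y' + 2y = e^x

Linear (y and its derivatives appear to the first power only, no products of y terms)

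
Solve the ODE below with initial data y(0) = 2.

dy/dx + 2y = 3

General solution: y = 3/2 + Ce^(-2x)
Applying y(0) = 2: C = 2 - 3/2 = 1/2
Particular solution: y = 3/2 + (1/2)e^(-2x)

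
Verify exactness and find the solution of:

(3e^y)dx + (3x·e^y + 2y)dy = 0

Verify exactness: ∂M/∂y = ∂N/∂x ✓
Find F(x,y) such that ∂F/∂x = M, ∂F/∂y = N
Solution: 3x·e^y + y² = C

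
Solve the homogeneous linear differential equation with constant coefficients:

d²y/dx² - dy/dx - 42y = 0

Characteristic equation: r² - r - 42 = 0
Roots: r = 7, -6 (distinct real)
General solution: y = C₁e^(7x) + C₂e^(-6x)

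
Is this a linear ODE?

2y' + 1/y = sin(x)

No. Nonlinear (1/y term)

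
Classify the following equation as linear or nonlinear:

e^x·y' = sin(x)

Linear (y and its derivatives appear to the first power only, no products of y terms)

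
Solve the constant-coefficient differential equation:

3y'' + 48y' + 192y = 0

Characteristic equation: 3r² + 48r + 192 = 0
Divide by 3: r² + 16r + 64 = 0
Factored: (r + 8)² = 0
Repeated root: r = -8
General solution: y = (C₁ + C₂x)e^(-8x)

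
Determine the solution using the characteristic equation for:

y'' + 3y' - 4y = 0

Characteristic equation: r² + 3r - 4 = 0
Roots: r = 1, -4 (distinct real)
General solution: y = C₁e^x + C₂e^(-4x)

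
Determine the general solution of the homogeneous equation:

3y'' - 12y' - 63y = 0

Characteristic equation: 3r² - 12r - 63 = 0
Divide by 3: r² - 4r - 21 = 0
Roots: r = 7, -3 (distinct real)
General solution: y = C₁e^(7x) + C₂e^(-3x)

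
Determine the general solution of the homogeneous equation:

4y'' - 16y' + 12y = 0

Characteristic equation: 4r² - 16r + 12 = 0
Divide by 4: r² - 4r + 3 = 0
Roots: r = 3, 1 (distinct real)
General solution: y = C₁e^(3x) + C₂e^x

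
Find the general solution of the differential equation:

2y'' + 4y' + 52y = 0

Characteristic equation: 2r² + 4r + 52 = 0
Divide by 2: r² + 2r + 26 = 0
Roots: r = -1 ± 5i (complex conjugates)
General solution: y = e^(-x)(C₁cos(5x) + C₂sin(5x))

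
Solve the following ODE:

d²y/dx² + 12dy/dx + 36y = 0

Characteristic equation: r² + 12r + 36 = 0
Factored: (r + 6)² = 0
Repeated root: r = -6
General solution: y = (C₁ + C₂x)e^(-6x)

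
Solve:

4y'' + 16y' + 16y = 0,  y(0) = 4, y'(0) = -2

General solution: y = (C₁ + C₂x)e^(-2x)
Repeated root r = -2
Applying ICs: C₁ = 4, C₂ = 6
Particular solution: y = (4 + 6x)e^(-2x)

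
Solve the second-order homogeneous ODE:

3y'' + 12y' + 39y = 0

Characteristic equation: 3r² + 12r + 39 = 0
Divide by 3: r² + 4r + 13 = 0
Roots: r = -2 ± 3i (complex conjugates)
General solution: y = e^(-2x)(C₁cos(3x) + C₂sin(3x))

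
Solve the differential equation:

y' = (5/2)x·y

Separating variables and integrating:
ln|y| = 5x^2/4 + C

General solution: y = Ce^(5x^2/4)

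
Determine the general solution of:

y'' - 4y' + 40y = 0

Characteristic equation: r² - 4r + 40 = 0
Roots: r = 2 ± 6i (complex conjugates)
General solution: y = e^(2x)(C₁cos(6x) + C₂sin(6x))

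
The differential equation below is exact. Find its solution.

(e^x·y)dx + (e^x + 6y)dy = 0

Verify exactness: ∂M/∂y = ∂N/∂x ✓
Find F(x,y) such that ∂F/∂x = M, ∂F/∂y = N
Solution: e^x·y + 3y² = C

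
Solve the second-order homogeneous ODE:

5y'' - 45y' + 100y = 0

Characteristic equation: 5r² - 45r + 100 = 0
Divide by 5: r² - 9r + 20 = 0
Roots: r = 4, 5 (distinct real)
General solution: y = C₁e^(4x) + C₂e^(5x)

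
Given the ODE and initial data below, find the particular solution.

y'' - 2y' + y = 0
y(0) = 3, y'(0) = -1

General solution: y = (C₁ + C₂x)e^x
Repeated root r = 1
Applying ICs: C₁ = 3, C₂ = -4
Particular solution: y = (3 - 4x)e^x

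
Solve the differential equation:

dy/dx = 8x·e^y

Separating variables and integrating:
-e^(-y) = 4x² + C

General solution: y = -ln(C - 4x²)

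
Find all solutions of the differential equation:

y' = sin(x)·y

Separating variables and integrating:
ln|y| = -cos(x) + C

General solution: y = Ce^(-cos(x))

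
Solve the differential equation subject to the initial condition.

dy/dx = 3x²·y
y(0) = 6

General solution: y = Ce^(x³)
Applying IC y(0) = 6:
Particular solution: y = 6e^(x³)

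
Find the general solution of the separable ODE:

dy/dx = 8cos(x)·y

Separating variables and integrating:
ln|y| = 8sin(x) + C

General solution: y = Ce^(8sin(x))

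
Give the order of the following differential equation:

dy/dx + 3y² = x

The order is 1 (highest derivative is of order 1).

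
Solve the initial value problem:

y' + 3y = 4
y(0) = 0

General solution: y = 4/3 + Ce^(-3x)
Applying y(0) = 0: C = 0 - 4/3 = -4/3
Particular solution: y = 4/3 - (4/3)e^(-3x)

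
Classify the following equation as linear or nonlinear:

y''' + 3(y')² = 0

Nonlinear ((y')² term)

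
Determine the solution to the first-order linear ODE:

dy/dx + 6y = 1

Using integrating factor method:

General solution: y = 1/6 + Ce^(-6x)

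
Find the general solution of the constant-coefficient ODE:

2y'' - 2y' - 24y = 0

Characteristic equation: 2r² - 2r - 24 = 0
Divide by 2: r² - r - 12 = 0
Roots: r = 4, -3 (distinct real)
General solution: y = C₁e^(4x) + C₂e^(-3x)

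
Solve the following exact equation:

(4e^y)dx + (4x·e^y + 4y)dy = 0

Verify exactness: ∂M/∂y = ∂N/∂x ✓
Find F(x,y) such that ∂F/∂x = M, ∂F/∂y = N
Solution: 4x·e^y + 2y² = C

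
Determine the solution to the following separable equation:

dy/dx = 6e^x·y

Separating variables and integrating:
ln|y| = 6e^x + C

General solution: y = Ce^(6e^x)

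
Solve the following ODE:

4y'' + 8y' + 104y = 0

Characteristic equation: 4r² + 8r + 104 = 0
Divide by 4: r² + 2r + 26 = 0
Roots: r = -1 ± 5i (complex conjugates)
General solution: y = e^(-x)(C₁cos(5x) + C₂sin(5x))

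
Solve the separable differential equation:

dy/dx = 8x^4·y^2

Separating variables and integrating:
-1/y = 8x^5/5 + C

General solution: y^-1 = (-8/5)x^5 + C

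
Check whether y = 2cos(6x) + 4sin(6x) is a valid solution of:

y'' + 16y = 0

Verification:
y'' = -72cos(6x) - 144sin(6x)
y'' + 16y ≠ 0 (frequency mismatch: got 36 instead of 16)

No, it is not a solution.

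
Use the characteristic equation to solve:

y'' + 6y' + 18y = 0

Characteristic equation: r² + 6r + 18 = 0
Roots: r = -3 ± 3i (complex conjugates)
General solution: y = e^(-3x)(C₁cos(3x) + C₂sin(3x))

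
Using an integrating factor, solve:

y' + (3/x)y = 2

Using integrating factor method:

General solution: y = (1/2)x + Cx^(-3)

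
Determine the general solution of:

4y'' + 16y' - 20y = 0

Characteristic equation: 4r² + 16r - 20 = 0
Divide by 4: r² + 4r - 5 = 0
Roots: r = 1, -5 (distinct real)
General solution: y = C₁e^x + C₂e^(-5x)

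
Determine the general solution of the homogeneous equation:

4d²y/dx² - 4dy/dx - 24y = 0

Characteristic equation: 4r² - 4r - 24 = 0
Divide by 4: r² - r - 6 = 0
Roots: r = 3, -2 (distinct real)
General solution: y = C₁e^(3x) + C₂e^(-2x)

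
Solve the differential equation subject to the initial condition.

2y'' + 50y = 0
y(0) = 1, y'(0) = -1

General solution: y = C₁cos(5x) + C₂sin(5x)
Complex roots r = ±5i
Applying ICs: C₁ = 1, C₂ = -1/5
Particular solution: y = cos(5x) - (1/5)sin(5x)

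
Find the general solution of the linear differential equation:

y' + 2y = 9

Using integrating factor method:

General solution: y = 9/2 + Ce^(-2x)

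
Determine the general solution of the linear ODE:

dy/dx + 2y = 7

Using integrating factor method:

General solution: y = 7/2 + Ce^(-2x)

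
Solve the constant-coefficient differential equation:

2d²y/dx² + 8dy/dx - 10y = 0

Characteristic equation: 2r² + 8r - 10 = 0
Divide by 2: r² + 4r - 5 = 0
Roots: r = 1, -5 (distinct real)
General solution: y = C₁e^x + C₂e^(-5x)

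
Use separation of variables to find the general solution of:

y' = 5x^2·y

Separating variables and integrating:
ln|y| = 5x^3/3 + C

General solution: y = Ce^(5x^3/3)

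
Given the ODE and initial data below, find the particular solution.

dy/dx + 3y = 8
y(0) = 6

General solution: y = 8/3 + Ce^(-3x)
Applying y(0) = 6: C = 6 - 8/3 = 10/3
Particular solution: y = 8/3 + (10/3)e^(-3x)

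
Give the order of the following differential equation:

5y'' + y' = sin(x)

The order is 2 (highest derivative is of order 2).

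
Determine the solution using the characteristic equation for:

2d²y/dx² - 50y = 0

Characteristic equation: 2r² - 50 = 0
Divide by 2: r² - 25 = 0
Roots: r = 5, -5 (distinct real)
General solution: y = C₁e^(5x) + C₂e^(-5x)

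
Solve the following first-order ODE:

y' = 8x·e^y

Separating variables and integrating:
-e^(-y) = 4x² + C

General solution: y = -ln(C - 4x²)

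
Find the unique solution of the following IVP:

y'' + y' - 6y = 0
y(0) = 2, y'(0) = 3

General solution: y = C₁e^(2x) + C₂e^(-3x)
Applying ICs: C₁ = 9/5, C₂ = 1/5
Particular solution: y = (9/5)e^(2x) + (1/5)e^(-3x)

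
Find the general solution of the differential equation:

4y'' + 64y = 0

Characteristic equation: 4r² + 64 = 0
Divide by 4: r² + 16 = 0
Roots: r = ±4i (complex conjugates)
General solution: y = C₁cos(4x) + C₂sin(4x)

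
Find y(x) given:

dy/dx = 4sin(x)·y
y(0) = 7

General solution: y = Ce^(-4cos(x))
Applying IC y(0) = 7:
Particular solution: y = 7e^(4(1-cos(x)))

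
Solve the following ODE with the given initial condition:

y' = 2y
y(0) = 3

General solution: y = Ce^(2x)
Applying IC y(0) = 3:
Particular solution: y = 3e^(2x)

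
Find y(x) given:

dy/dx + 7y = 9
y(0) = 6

General solution: y = 9/7 + Ce^(-7x)
Applying y(0) = 6: C = 6 - 9/7 = 33/7
Particular solution: y = 9/7 + (33/7)e^(-7x)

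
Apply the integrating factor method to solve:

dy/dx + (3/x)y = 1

Using integrating factor method:

General solution: y = (1/4)x + Cx^(-3)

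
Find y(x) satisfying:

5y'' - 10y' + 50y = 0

Characteristic equation: 5r² - 10r + 50 = 0
Divide by 5: r² - 2r + 10 = 0
Roots: r = 1 ± 3i (complex conjugates)
General solution: y = e^x(C₁cos(3x) + C₂sin(3x))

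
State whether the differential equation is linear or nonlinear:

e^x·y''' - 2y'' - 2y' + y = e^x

Linear (y and its derivatives appear to the first power only, no products of y terms)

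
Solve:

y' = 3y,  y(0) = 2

General solution: y = Ce^(3x)
Applying IC y(0) = 2:
Particular solution: y = 2e^(3x)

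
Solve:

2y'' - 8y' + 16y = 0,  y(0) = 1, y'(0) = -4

General solution: y = e^(2x)(C₁cos(2x) + C₂sin(2x))
Complex roots r = 2 ± 2i
Applying ICs: C₁ = 1, C₂ = -3
Particular solution: y = e^(2x)(cos(2x) - 3sin(2x))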